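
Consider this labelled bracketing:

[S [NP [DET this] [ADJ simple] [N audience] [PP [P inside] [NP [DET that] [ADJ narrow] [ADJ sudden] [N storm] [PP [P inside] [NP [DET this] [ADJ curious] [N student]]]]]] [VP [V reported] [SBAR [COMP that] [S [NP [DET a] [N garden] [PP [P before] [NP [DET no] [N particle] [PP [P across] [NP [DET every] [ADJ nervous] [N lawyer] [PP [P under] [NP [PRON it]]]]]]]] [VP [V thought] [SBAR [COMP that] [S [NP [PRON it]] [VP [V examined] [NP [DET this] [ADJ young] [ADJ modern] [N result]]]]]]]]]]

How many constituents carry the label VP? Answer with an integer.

3

Scanning left to right, an opening `[VP` appears at word positions 13, 26, 29 — 3 in total.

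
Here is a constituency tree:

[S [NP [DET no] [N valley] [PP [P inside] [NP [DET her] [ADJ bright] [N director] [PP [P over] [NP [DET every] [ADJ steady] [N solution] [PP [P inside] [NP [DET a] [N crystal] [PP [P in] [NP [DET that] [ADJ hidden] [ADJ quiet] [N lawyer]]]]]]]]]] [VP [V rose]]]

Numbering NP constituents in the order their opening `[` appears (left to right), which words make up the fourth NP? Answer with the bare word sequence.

a crystal in that hidden quiet lawyer

In left-to-right order the NP constituents are "no valley inside her bright director over every steady solution inside a crystal in that hidden quiet lawyer"; "her bright director over every steady solution inside a crystal in that hidden quiet lawyer"; "every steady solution inside a crystal in that hidden quiet lawyer"; "a crystal in that hidden quiet lawyer"; "that hidden quiet lawyer". Number 4 is "a crystal in that hidden quiet lawyer".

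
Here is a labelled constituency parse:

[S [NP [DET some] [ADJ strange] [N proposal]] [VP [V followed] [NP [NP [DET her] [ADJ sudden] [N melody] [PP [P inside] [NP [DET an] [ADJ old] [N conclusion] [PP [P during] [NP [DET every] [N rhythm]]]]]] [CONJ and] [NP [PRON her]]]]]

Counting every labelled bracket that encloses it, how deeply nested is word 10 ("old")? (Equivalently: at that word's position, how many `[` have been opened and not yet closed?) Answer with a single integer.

7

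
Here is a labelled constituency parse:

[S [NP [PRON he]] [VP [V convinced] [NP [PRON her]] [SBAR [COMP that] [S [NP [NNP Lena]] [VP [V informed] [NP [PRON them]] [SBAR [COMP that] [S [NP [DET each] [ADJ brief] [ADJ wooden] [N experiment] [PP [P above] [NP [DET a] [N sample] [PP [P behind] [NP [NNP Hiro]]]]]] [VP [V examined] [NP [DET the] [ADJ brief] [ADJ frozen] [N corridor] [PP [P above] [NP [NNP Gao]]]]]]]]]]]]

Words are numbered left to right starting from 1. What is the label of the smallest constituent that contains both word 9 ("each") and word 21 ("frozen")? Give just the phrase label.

S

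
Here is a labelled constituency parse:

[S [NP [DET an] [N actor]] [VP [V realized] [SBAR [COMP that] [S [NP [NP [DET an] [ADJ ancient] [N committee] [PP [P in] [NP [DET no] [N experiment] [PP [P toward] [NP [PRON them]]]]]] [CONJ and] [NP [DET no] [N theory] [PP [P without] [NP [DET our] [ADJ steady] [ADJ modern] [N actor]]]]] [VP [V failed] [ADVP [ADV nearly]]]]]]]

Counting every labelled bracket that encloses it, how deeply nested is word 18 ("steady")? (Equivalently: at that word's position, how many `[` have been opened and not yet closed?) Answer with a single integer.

Counting open brackets not yet closed at "steady": [S [VP [SBAR [S [NP [NP [PP [NP [ADJ = 9.

9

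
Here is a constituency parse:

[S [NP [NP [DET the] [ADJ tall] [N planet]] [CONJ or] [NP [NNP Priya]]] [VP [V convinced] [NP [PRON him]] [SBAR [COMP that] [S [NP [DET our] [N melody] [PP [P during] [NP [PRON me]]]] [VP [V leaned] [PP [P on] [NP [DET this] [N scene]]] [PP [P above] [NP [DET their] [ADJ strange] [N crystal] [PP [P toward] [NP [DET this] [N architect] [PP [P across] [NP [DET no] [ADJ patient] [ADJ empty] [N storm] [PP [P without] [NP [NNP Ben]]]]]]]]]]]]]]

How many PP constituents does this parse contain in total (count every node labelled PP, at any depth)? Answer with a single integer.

6

Scanning left to right, an opening `[PP` appears at word positions 11, 14, 17, 21, 24, 29 — 6 in total.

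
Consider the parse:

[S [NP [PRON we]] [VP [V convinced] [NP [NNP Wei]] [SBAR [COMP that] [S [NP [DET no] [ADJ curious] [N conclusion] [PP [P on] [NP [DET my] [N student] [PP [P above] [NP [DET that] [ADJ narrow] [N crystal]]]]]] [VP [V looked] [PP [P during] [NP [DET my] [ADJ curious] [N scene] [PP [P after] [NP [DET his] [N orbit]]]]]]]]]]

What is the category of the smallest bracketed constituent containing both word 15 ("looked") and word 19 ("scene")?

Word 15 lies under S → VP → SBAR → S → VP → V; word 19 lies under S → VP → SBAR → S → VP → PP → NP → N. The lowest shared node is the VP.

VP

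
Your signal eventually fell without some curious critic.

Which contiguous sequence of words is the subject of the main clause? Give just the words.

your signal

In the main clause the verb is "fell"; the NP preceding it, "your signal", is the subject.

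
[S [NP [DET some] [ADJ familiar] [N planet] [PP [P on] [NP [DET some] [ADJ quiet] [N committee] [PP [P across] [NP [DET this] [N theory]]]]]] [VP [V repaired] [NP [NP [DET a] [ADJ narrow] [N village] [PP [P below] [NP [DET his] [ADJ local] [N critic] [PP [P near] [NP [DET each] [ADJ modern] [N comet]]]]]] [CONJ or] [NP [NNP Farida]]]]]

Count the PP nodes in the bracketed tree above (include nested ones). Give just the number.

4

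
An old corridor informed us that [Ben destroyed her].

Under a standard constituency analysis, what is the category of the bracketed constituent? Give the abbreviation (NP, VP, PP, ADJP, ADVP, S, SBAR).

S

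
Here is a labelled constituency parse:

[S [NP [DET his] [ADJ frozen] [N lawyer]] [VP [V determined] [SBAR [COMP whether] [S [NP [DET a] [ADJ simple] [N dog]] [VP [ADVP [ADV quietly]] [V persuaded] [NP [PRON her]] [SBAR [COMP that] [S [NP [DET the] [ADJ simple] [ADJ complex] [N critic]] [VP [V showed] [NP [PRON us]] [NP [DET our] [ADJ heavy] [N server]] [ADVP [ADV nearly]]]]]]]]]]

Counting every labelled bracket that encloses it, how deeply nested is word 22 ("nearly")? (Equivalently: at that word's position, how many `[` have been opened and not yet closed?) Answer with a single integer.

10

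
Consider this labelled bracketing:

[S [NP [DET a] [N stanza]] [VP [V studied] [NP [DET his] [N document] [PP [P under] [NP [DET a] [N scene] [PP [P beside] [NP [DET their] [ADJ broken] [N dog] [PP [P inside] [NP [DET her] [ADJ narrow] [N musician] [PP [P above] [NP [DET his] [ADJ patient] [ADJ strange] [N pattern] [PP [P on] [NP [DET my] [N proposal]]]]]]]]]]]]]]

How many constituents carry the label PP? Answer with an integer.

5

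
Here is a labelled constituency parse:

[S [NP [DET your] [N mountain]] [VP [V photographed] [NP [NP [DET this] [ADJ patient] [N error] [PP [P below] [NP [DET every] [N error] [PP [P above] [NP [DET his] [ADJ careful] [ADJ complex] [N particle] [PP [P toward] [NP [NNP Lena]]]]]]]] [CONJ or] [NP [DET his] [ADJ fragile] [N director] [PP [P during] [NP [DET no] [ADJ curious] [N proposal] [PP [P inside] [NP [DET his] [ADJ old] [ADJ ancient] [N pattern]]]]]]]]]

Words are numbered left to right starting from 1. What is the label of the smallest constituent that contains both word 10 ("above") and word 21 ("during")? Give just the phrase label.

NP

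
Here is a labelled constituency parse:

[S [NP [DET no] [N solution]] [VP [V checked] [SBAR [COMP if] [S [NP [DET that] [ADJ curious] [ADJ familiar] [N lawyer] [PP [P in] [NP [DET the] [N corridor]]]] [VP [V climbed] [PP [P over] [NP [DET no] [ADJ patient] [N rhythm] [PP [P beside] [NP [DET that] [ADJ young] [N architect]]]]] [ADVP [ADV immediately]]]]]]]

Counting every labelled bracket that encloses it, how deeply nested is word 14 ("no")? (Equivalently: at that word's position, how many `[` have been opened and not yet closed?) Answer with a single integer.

Counting open brackets not yet closed at "no": [S [VP [SBAR [S [VP [PP [NP [DET = 8.

8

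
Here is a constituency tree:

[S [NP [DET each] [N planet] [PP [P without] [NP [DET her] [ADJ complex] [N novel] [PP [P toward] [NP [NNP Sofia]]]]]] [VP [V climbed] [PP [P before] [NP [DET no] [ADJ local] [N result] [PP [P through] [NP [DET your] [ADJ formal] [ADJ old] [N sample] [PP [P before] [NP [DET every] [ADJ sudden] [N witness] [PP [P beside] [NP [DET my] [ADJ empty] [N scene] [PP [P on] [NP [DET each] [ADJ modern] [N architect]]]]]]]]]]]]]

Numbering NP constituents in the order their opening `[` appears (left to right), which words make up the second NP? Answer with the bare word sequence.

Opening `[NP` markers occur at word positions 1, 4, 8, 11, 15, 20, 24, 28; the second of these opens the constituent [NP her complex novel toward Sofia].

her complex novel toward Sofia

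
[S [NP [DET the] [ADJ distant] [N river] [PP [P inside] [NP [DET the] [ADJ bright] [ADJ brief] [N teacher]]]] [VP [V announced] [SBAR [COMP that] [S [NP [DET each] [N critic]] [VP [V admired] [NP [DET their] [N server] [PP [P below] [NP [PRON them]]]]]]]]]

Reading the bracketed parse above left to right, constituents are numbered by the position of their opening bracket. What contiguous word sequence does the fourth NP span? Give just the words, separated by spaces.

In left-to-right order the NP constituents are "the distant river inside the bright brief teacher"; "the bright brief teacher"; "each critic"; "their server below them"; "them". Number 4 is "their server below them".

their server below them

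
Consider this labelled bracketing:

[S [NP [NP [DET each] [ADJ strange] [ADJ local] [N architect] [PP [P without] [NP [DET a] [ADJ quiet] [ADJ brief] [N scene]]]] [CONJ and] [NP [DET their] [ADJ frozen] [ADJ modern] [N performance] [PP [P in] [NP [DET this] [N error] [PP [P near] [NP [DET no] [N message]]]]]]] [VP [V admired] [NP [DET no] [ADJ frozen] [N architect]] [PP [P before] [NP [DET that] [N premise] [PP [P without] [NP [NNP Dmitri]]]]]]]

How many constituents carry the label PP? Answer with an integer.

5

Scanning left to right, an opening `[PP` appears at word positions 5, 15, 18, 25, 28 — 5 in total.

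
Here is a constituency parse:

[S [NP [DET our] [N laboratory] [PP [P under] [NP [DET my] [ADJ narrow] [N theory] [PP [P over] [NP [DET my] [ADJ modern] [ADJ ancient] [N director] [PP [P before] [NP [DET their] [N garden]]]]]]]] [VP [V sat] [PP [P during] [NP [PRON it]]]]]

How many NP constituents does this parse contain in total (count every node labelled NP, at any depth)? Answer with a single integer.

5

Scanning left to right, an opening `[NP` appears at word positions 1, 4, 8, 13, 17 — 5 in total.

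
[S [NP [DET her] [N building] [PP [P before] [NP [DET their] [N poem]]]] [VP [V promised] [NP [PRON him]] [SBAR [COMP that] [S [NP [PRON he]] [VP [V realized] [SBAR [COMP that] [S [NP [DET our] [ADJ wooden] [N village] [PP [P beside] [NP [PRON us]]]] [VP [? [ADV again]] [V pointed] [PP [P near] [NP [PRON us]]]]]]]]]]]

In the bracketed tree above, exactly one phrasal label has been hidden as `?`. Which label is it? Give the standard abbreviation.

ADVP

The `?` node immediately contains: ADV 'again'. That is the internal structure of an adverb phrase, so the label is ADVP.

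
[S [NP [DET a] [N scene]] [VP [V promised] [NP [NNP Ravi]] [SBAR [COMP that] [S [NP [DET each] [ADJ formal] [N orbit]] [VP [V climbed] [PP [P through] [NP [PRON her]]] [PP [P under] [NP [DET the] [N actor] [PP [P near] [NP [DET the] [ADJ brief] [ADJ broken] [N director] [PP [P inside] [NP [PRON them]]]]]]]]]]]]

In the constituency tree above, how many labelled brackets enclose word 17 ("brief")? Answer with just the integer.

10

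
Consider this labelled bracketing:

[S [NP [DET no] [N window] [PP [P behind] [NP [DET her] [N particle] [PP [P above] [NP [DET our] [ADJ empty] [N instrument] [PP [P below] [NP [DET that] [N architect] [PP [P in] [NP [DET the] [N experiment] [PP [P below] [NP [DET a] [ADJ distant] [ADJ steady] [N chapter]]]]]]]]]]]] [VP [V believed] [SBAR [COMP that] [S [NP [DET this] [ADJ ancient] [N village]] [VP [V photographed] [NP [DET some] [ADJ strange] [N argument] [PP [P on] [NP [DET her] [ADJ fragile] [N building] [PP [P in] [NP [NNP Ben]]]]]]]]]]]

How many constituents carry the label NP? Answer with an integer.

10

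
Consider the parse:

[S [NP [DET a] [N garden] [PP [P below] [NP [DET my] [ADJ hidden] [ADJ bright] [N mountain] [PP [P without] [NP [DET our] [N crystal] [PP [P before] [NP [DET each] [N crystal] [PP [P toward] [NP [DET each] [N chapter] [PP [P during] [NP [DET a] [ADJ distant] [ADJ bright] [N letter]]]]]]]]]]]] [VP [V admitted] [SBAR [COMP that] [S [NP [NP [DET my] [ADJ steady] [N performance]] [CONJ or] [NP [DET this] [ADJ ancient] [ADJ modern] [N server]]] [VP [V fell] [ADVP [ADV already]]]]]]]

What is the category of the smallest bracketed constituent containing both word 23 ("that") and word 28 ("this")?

Word 23 lies under S → VP → SBAR → COMP; word 28 lies under S → VP → SBAR → S → NP → NP → DET. The lowest shared node is the SBAR.

SBAR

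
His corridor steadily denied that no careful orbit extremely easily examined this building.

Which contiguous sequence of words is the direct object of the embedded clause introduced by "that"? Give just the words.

Within the embedded clause introduced by "that", the direct object of "examined" is "this building".

this building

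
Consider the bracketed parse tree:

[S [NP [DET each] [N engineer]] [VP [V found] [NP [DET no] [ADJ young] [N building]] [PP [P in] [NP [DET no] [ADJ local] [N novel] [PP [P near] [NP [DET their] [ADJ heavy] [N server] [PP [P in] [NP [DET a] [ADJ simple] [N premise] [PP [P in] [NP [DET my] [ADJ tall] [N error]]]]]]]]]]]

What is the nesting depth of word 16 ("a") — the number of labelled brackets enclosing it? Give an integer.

Counting open brackets not yet closed at "a": [S [VP [PP [NP [PP [NP [PP [NP [DET = 9.

9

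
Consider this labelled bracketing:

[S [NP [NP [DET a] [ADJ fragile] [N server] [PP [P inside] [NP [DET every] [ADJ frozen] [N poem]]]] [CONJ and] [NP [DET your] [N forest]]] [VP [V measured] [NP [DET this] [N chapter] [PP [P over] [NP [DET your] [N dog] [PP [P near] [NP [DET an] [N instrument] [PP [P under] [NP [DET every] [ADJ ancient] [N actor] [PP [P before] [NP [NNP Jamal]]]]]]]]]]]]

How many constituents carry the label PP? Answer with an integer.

5

Scanning left to right, an opening `[PP` appears at word positions 4, 14, 17, 20, 24 — 5 in total.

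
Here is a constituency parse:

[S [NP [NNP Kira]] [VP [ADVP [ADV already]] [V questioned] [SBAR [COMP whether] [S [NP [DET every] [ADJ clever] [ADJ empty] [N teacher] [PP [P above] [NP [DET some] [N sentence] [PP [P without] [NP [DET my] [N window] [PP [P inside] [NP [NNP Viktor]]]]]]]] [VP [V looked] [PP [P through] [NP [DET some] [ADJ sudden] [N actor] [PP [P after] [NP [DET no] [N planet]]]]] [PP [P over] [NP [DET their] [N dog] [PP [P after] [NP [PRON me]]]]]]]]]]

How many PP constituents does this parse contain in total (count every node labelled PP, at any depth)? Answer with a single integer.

Scanning left to right, an opening `[PP` appears at word positions 9, 12, 15, 18, 22, 25, 28 — 7 in total.

7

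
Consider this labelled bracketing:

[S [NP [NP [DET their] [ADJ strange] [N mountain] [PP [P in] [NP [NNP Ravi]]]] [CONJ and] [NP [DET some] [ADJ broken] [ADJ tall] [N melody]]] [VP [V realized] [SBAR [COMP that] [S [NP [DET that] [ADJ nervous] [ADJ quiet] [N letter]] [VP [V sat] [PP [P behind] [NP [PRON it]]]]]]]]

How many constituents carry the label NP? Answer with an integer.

6

Scanning left to right, an opening `[NP` appears at word positions 1, 1, 5, 7, 13, 19 — 6 in total.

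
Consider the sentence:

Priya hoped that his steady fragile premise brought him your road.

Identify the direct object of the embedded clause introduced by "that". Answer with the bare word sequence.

your road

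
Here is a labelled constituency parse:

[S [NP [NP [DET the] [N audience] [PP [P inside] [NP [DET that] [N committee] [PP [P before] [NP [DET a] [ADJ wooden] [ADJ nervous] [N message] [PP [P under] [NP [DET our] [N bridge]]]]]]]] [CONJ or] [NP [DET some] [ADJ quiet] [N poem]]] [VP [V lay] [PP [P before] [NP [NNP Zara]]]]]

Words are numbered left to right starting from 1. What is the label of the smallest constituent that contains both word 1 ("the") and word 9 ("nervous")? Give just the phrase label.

NP

Both words fall inside [NP the audience inside that committee before a wooden nervous message under our bridge] (words 1–13), and no smaller constituent contains them both. Label: NP.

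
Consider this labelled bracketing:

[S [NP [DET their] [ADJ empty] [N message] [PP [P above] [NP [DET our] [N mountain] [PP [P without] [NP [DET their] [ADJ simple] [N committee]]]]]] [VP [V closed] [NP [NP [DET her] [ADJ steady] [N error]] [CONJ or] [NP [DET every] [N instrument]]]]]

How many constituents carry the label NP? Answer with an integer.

6

The NP constituents are: [NP their empty message above our mountain without their simple committee]; [NP our mountain without their simple committee]; [NP their simple committee]; [NP her steady error or every instrument]; [NP her steady error]; [NP every instrument]. Total: 6.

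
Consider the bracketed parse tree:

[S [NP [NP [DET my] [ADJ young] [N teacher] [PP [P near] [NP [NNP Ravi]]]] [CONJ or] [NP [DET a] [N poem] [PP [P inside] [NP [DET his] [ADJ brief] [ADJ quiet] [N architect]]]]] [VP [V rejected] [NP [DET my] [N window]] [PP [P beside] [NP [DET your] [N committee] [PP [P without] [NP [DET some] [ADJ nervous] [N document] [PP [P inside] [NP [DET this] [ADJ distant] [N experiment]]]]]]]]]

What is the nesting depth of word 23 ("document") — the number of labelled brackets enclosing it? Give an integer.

Counting open brackets not yet closed at "document": [S [VP [PP [NP [PP [NP [N = 7.

7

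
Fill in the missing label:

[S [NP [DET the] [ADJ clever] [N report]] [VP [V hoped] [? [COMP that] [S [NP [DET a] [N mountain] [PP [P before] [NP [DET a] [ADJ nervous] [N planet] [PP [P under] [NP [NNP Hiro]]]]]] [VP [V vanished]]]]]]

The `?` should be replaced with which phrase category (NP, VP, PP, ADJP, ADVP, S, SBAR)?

SBAR

A constituent whose immediate children are COMP 'that', S is a subordinate clause: SBAR.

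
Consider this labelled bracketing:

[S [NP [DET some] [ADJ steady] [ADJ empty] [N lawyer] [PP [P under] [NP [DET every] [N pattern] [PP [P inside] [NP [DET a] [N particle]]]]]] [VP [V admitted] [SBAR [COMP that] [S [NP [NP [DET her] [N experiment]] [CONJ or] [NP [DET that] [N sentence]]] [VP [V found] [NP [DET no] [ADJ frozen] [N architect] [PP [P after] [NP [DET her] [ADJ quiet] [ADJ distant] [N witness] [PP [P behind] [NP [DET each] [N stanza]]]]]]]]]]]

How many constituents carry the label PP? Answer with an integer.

Listing each PP by its span: [PP under every pattern inside a particle]; [PP inside a particle]; [PP after her quiet distant witness behind each stanza]; [PP behind each stanza] — that makes 4.

4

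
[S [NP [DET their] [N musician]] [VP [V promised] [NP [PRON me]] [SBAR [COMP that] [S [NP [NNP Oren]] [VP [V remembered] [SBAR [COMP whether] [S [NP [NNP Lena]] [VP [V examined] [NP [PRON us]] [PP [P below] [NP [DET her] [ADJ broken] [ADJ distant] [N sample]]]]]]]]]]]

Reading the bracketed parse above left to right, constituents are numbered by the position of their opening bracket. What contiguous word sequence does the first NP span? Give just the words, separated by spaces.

In left-to-right order the NP constituents are "their musician"; "me"; "Oren"; "Lena"; "us"; "her broken distant sample". Number 1 is "their musician".

their musician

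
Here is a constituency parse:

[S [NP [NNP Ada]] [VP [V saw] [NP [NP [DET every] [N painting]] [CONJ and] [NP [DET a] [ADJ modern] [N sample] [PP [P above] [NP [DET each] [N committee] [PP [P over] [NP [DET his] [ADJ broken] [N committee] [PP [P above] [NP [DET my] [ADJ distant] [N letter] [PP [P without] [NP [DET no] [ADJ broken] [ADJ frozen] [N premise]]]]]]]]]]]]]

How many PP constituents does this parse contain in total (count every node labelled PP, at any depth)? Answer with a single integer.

Listing each PP by its span: [PP above each committee over his broken committee above my distant letter without no broken frozen premise]; [PP over his broken committee above my distant letter without no broken frozen premise]; [PP above my distant letter without no broken frozen premise]; [PP without no broken frozen premise] — that makes 4.

4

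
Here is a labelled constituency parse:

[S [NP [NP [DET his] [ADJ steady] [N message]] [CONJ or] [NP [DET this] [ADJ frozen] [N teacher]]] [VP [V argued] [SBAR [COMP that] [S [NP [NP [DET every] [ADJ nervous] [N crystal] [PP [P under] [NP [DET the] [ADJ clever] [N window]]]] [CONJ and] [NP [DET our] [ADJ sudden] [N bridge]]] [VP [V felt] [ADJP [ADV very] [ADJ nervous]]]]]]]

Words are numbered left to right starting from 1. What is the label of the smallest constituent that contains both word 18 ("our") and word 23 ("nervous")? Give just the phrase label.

The smallest bracket enclosing both words is [S every nervous crystal under the clever window and our sudden bridge felt very nervous], so the label is S.

S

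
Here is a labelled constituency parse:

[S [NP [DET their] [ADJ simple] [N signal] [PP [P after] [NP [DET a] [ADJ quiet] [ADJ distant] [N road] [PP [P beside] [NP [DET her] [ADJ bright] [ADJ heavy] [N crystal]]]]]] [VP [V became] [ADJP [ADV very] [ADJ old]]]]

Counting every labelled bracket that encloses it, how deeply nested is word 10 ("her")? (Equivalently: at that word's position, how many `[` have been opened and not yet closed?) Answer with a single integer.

The word sits inside DET, which is inside NP, inside PP, inside NP, inside PP, inside NP, inside S — 7 brackets in all.

7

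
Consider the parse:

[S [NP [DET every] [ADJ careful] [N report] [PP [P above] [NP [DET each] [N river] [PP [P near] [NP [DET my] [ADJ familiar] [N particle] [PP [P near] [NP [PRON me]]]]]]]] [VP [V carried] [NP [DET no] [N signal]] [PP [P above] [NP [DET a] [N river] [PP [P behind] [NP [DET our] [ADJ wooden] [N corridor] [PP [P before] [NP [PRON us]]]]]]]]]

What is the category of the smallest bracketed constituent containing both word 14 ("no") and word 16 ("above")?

VP

The smallest bracket enclosing both words is [VP carried no signal above a river behind our wooden corridor before us], so the label is VP.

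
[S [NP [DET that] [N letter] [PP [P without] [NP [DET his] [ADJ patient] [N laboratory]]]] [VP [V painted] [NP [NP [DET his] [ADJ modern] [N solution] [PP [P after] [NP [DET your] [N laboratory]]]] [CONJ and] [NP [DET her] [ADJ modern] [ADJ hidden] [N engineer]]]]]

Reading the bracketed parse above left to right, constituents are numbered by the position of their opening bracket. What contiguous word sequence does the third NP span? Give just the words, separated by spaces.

his modern solution after your laboratory and her modern hidden engineer

Opening `[NP` markers occur at word positions 1, 4, 8, 8, 12, 15; the third of these opens the constituent [NP his modern solution after your laboratory and her modern hidden engineer].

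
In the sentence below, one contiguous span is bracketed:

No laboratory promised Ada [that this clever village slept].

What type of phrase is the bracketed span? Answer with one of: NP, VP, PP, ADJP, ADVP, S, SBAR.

SBAR

"that" is the head of the bracketed span, so the span is a subordinate clause: SBAR.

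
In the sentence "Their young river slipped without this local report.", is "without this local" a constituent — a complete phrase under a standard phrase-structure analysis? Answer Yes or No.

No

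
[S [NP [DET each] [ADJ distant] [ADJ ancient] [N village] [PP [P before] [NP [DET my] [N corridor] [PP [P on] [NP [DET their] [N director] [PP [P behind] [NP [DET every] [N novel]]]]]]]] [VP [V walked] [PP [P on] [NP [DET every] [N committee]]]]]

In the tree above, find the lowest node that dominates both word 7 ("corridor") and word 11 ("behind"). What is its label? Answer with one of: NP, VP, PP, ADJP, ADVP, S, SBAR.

NP

Word 7 lies under S → NP → PP → NP → N; word 11 lies under S → NP → PP → NP → PP → NP → PP → P. The lowest shared node is the NP.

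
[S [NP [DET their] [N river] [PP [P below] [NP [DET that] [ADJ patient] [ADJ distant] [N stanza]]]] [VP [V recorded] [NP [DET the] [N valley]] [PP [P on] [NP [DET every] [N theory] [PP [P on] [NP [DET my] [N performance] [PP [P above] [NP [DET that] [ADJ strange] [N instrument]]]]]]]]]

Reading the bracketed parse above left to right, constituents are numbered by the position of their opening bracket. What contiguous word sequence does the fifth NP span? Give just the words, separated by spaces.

my performance above that strange instrument

The NP opening brackets appear, in order, over: "their river below that patient distant stanza"; "that patient distant stanza"; "the valley"; "every theory on my performance above that strange instrument"; "my performance above that strange instrument"; "that strange instrument". The fifth one spans "my performance above that strange instrument".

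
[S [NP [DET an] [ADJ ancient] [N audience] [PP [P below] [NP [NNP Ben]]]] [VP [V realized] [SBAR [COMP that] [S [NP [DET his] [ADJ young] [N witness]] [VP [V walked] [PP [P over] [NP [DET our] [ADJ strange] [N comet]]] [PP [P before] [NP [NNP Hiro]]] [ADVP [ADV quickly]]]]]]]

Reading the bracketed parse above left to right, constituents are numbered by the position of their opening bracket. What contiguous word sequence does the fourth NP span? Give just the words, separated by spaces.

our strange comet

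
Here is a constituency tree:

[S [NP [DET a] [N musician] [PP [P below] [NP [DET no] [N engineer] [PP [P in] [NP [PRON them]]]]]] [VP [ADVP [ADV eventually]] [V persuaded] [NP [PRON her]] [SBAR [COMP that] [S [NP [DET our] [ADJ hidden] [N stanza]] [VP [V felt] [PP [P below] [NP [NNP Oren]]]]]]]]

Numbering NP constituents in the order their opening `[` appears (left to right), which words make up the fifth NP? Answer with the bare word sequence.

our hidden stanza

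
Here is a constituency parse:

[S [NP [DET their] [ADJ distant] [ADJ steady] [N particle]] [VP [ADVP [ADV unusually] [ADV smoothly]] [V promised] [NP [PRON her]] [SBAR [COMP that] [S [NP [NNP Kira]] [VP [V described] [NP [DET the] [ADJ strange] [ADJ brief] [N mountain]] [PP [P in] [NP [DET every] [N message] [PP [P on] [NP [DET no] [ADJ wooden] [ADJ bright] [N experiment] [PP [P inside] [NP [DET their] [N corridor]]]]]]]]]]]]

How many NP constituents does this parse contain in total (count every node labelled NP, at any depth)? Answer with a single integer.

7

Scanning left to right, an opening `[NP` appears at word positions 1, 8, 10, 12, 17, 20, 25 — 7 in total.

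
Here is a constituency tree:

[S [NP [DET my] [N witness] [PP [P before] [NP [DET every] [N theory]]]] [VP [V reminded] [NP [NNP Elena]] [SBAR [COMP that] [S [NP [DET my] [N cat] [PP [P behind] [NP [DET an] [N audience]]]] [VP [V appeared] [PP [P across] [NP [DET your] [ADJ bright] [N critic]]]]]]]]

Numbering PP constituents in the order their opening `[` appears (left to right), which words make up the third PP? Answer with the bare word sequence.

across your bright critic

In left-to-right order the PP constituents are "before every theory"; "behind an audience"; "across your bright critic". Number 3 is "across your bright critic".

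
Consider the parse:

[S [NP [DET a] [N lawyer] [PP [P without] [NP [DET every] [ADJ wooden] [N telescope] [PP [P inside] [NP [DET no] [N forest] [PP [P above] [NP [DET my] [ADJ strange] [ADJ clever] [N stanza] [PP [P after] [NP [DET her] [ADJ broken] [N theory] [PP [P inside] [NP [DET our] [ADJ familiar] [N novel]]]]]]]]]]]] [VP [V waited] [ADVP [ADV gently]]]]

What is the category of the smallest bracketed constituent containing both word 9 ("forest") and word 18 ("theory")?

Both words fall inside [NP no forest above my strange clever stanza after her broken theory inside our familiar novel] (words 8–22), and no smaller constituent contains them both. Label: NP.

NP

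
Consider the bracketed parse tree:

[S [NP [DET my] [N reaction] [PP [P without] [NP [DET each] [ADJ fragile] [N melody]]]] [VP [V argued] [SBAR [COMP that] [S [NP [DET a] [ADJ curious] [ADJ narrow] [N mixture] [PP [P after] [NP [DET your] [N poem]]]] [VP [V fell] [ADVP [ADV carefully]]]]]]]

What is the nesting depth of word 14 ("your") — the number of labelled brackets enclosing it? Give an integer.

Path from the root down to the word: S → VP → SBAR → S → NP → PP → NP → DET. That is 8 enclosing brackets.

8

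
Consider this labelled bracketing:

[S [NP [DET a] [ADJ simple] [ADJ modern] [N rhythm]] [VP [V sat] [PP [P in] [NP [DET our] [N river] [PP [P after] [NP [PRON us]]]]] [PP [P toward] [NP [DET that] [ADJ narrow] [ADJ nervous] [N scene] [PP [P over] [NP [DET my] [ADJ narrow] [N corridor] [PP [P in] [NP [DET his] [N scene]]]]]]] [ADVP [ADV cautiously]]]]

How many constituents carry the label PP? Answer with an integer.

Listing each PP by its span: [PP in our river after us]; [PP after us]; [PP toward that narrow nervous scene over my narrow corridor in his scene]; [PP over my narrow corridor in his scene]; [PP in his scene] — that makes 5.

5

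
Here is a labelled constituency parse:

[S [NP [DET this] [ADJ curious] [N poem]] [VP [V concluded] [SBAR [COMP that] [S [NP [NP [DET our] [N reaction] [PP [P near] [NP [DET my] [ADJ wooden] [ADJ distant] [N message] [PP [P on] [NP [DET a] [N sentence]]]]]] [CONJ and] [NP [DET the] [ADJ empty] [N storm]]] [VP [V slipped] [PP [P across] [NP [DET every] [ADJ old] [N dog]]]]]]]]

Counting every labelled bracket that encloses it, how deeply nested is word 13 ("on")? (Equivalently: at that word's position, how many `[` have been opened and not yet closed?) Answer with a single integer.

10

Counting open brackets not yet closed at "on": [S [VP [SBAR [S [NP [NP [PP [NP [PP [P = 10.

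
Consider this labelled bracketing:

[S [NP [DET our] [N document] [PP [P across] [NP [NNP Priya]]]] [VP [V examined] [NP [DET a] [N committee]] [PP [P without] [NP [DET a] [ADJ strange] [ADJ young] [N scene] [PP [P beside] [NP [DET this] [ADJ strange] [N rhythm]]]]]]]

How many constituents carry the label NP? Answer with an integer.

5

Listing each NP by its span: [NP our document across Priya]; [NP Priya]; [NP a committee]; [NP a strange young scene beside this strange rhythm]; [NP this strange rhythm] — that makes 5.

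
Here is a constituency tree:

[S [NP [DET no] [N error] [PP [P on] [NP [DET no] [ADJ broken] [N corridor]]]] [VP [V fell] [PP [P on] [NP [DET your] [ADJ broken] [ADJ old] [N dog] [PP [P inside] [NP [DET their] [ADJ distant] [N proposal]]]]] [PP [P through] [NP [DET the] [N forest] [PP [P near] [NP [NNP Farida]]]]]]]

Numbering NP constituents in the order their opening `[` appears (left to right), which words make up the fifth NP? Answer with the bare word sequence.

the forest near Farida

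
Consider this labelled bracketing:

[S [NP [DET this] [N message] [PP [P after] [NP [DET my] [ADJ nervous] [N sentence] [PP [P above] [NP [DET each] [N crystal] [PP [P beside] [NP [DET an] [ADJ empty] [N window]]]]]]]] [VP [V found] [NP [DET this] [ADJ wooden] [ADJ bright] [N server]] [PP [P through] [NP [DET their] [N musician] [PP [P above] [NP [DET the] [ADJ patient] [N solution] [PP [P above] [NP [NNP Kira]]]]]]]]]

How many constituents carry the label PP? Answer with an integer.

6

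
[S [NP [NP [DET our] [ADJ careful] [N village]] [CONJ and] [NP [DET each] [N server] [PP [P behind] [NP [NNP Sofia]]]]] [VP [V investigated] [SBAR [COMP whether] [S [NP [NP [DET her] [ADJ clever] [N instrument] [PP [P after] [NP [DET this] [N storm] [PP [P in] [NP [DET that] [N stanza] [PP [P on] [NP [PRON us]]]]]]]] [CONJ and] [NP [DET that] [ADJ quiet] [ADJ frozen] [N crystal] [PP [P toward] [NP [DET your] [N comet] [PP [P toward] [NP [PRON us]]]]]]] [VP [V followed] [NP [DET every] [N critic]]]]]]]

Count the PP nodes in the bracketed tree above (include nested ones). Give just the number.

Scanning left to right, an opening `[PP` appears at word positions 7, 14, 17, 20, 27, 30 — 6 in total.

6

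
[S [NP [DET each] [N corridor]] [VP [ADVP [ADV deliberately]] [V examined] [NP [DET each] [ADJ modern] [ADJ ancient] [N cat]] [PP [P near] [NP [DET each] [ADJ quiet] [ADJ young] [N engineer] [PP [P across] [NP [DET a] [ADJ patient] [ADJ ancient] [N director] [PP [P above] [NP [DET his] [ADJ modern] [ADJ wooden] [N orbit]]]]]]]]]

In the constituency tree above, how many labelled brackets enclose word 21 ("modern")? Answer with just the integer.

9

Path from the root down to the word: S → VP → PP → NP → PP → NP → PP → NP → ADJ. That is 9 enclosing brackets.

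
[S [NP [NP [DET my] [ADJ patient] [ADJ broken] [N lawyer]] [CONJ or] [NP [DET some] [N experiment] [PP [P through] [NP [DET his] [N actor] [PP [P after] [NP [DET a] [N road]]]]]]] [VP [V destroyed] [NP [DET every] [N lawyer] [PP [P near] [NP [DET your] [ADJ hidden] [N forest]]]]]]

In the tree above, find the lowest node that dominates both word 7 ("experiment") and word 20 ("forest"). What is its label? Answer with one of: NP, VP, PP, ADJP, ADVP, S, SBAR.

The smallest bracket enclosing both words is [S my patient broken lawyer or some experiment through his actor after a road destroyed every lawyer near your hidden forest], so the label is S.

S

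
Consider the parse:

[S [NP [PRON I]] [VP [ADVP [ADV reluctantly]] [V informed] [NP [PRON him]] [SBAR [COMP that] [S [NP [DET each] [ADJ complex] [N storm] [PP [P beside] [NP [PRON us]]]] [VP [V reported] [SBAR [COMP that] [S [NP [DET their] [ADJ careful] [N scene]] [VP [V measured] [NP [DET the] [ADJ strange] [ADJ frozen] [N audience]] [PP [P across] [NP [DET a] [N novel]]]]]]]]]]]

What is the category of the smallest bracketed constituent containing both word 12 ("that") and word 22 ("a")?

SBAR

Word 12 lies under S → VP → SBAR → S → VP → SBAR → COMP; word 22 lies under S → VP → SBAR → S → VP → SBAR → S → VP → PP → NP → DET. The lowest shared node is the SBAR.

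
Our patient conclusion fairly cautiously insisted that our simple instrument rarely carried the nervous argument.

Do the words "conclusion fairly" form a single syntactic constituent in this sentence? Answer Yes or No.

No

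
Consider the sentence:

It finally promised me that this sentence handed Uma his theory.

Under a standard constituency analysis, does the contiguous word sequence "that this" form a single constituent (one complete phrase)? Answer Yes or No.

No

The smallest constituent containing the whole sequence is the subordinate clause [SBAR that this sentence handed Uma his theory], but the sequence is only part of it — it straddles the boundary between complementizer "that" and clause "this sentence handed Uma his theory".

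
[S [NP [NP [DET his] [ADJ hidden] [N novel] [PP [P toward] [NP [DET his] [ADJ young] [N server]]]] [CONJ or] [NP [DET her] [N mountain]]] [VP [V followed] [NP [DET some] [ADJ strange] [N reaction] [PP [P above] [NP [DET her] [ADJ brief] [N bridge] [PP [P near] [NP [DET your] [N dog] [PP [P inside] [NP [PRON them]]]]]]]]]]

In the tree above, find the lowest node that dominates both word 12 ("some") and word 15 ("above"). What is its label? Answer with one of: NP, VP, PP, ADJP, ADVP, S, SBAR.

Word 12 lies under S → VP → NP → DET; word 15 lies under S → VP → NP → PP → P. The lowest shared node is the NP.

NP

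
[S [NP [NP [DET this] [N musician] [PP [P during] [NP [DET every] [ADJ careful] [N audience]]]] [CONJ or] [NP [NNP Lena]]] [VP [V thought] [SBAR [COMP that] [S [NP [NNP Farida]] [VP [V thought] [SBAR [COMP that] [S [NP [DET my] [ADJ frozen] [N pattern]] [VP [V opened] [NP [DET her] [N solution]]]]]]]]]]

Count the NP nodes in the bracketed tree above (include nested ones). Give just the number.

The NP constituents are: [NP this musician during every careful audience or Lena]; [NP this musician during every careful audience]; [NP every careful audience]; [NP Lena]; [NP Farida]; [NP my frozen pattern] …. Total: 7.

7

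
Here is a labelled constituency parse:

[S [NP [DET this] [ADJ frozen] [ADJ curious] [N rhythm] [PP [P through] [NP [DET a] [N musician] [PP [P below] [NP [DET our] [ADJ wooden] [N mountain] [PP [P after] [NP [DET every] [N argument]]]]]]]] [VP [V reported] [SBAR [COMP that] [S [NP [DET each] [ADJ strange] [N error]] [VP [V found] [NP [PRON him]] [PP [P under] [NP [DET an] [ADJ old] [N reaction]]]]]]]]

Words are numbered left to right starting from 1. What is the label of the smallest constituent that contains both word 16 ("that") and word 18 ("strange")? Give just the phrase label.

SBAR

Both words fall inside [SBAR that each strange error found him under an old reaction] (words 16–25), and no smaller constituent contains them both. Label: SBAR.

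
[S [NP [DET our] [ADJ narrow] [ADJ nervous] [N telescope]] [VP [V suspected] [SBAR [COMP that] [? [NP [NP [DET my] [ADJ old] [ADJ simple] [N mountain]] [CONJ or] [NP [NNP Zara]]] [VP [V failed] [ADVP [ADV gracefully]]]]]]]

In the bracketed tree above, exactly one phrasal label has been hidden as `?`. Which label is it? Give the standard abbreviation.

S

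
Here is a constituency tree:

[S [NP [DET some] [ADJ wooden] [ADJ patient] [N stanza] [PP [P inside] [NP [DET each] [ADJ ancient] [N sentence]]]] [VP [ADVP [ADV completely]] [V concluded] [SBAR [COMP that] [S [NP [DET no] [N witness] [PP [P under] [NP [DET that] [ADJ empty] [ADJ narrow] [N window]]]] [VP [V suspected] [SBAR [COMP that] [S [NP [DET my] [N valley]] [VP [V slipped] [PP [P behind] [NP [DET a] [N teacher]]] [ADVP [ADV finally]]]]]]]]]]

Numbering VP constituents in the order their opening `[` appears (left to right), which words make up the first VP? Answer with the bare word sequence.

completely concluded that no witness under that empty narrow window suspected that my valley slipped behind a teacher finally

Opening `[VP` markers occur at word positions 9, 19, 23; the first of these opens the constituent [VP completely concluded that no witness under that empty narrow window suspected that my valley slipped behind a teacher finally].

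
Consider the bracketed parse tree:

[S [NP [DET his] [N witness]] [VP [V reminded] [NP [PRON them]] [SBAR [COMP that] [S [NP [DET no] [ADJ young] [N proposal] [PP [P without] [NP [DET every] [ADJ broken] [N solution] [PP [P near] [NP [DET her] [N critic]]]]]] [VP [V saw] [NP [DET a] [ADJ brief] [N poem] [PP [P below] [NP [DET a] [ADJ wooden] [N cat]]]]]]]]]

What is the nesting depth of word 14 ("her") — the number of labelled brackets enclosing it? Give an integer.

10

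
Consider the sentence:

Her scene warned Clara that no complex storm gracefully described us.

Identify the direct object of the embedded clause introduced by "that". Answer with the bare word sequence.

us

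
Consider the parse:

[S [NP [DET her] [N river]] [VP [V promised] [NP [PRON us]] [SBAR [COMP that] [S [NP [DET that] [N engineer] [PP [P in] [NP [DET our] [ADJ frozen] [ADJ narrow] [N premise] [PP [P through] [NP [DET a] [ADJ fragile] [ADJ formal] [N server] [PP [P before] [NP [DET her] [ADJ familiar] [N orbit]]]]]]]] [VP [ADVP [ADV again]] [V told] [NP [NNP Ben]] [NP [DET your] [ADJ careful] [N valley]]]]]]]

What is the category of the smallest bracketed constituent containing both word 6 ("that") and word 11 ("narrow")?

NP

Word 6 lies under S → VP → SBAR → S → NP → DET; word 11 lies under S → VP → SBAR → S → NP → PP → NP → ADJ. The lowest shared node is the NP.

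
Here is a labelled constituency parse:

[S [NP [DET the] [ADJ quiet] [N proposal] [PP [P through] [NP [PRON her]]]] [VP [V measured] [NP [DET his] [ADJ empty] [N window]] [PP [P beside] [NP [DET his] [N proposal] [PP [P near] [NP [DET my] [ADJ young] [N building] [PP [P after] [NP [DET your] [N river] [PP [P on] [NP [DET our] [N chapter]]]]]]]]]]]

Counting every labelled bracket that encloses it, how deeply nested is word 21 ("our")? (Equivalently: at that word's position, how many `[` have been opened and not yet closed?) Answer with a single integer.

Counting open brackets not yet closed at "our": [S [VP [PP [NP [PP [NP [PP [NP [PP [NP [DET = 11.

11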